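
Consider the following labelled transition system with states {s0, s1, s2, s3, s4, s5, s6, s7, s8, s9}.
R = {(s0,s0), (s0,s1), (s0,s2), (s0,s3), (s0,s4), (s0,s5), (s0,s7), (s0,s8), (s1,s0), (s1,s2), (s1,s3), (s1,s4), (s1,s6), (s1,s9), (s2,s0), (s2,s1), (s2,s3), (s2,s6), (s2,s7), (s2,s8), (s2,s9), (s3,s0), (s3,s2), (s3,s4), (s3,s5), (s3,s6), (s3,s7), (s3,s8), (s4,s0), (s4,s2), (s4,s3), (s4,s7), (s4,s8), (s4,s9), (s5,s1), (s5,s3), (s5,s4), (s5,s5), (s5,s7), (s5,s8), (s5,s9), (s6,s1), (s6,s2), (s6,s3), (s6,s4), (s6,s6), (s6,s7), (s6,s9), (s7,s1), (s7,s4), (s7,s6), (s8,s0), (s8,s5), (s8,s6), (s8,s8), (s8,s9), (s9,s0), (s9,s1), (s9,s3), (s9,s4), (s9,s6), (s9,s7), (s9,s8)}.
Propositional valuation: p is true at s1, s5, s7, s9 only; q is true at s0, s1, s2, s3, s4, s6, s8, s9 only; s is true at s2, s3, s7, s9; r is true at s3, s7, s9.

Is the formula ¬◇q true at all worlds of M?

Let φ = ¬◇q. Evaluate φ at each world:
  s0 (successors {s0, s1, s2, s3, s4, s5, s7, s8}): φ is false.
  s1 (successors {s0, s2, s3, s4, s6, s9}): φ is false.
  s2 (successors {s0, s1, s3, s6, s7, s8, s9}): φ is false.
  s3 (successors {s0, s2, s4, s5, s6, s7, s8}): φ is false.
  s4 (successors {s0, s2, s3, s7, s8, s9}): φ is false.
  s5 (successors {s1, s3, s4, s5, s7, s8, s9}): φ is false.
  s6 (successors {s1, s2, s3, s4, s6, s7, s9}): φ is false.
  s7 (successors {s1, s4, s6}): φ is false.
  s8 (successors {s0, s5, s6, s8, s9}): φ is false.
  s9 (successors {s0, s1, s3, s4, s6, s7, s8}): φ is false.
Detail at s0 (counterexample):
  At s0: ◇q is true, so ¬◇q is false.
    At s0: ◇q requires q at some successor in {s0, s1, s2, s3, s4, s5, s7, s8}.
      q holds at s0, so ◇q is true at s0.

No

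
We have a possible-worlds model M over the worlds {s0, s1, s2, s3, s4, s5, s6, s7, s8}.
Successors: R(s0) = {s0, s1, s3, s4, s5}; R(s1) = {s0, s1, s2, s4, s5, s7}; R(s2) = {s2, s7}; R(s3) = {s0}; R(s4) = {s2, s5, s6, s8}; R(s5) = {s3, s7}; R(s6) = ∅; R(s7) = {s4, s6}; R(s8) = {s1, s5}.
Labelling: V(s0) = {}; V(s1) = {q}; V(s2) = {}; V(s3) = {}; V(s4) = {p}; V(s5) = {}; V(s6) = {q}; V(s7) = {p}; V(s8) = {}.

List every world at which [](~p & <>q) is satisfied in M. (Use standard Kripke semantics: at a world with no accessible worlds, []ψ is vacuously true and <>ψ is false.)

Let φ = [](~p & <>q). Evaluate φ at each world:
  s0 (successors {s0, s1, s3, s4, s5}): φ is false.
  s1 (successors {s0, s1, s2, s4, s5, s7}): φ is false.
  s2 (successors {s2, s7}): φ is false.
  s3 (successors {s0}): φ is true.
  s4 (successors {s2, s5, s6, s8}): φ is false.
  s5 (successors {s3, s7}): φ is false.
  s6 (successors ∅): φ is true.
  s7 (successors {s4, s6}): φ is false.
  s8 (successors {s1, s5}): φ is false.
For instance, at s4:
  At s4: [](~p & <>q) requires ~p & <>q at every successor {s2, s5, s6, s8}.
    ~p & <>q fails at s2, so [](~p & <>q) is false at s4.
      At s2: ~p is true, <>q is false, so ~p & <>q is false.
Satisfying worlds: {s3, s6}

s3, s6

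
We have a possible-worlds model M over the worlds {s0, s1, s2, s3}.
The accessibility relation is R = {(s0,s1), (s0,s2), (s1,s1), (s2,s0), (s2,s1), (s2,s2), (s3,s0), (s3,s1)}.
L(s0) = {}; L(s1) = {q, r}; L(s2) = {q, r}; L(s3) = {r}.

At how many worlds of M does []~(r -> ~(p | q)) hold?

Let φ = []~(r -> ~(p | q)). Evaluate φ at each world:
  s0 (successors {s1, s2}): φ is true.
  s1 (successors {s1}): φ is true.
  s2 (successors {s0, s1, s2}): φ is false.
  s3 (successors {s0, s1}): φ is false.
For instance, at s2:
  At s2: []~(r -> ~(p | q)) requires ~(r -> ~(p | q)) at every successor {s0, s1, s2}.
    ~(r -> ~(p | q)) fails at s0, so []~(r -> ~(p | q)) is false at s2.
Satisfying worlds: {s0, s1}

2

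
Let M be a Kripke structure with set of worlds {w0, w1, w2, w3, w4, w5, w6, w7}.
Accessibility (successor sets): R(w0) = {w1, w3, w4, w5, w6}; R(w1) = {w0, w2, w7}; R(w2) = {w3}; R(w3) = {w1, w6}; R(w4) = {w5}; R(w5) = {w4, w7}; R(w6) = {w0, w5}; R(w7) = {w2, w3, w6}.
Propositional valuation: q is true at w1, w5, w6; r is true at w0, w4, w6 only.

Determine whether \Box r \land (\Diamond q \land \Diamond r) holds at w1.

No

Recall that \Box ψ holds at a world iff ψ holds at every accessible world, and \Diamond ψ holds iff ψ holds at some accessible world.
At w1: \Box r is false, \Diamond q \land \Diamond r is false, so \Box r \land (\Diamond q \land \Diamond r) is false.
  At w1: \Box r requires r at every successor {w0, w2, w7}.
    r fails at w2, so \Box r is false at w1.
  At w1: \Diamond q is false, \Diamond r is true, so \Diamond q \land \Diamond r is false.
    At w1: \Diamond q requires q at some successor in {w0, w2, w7}.
      At w0: q is false.
      At w2: q is false.
      At w7: q is false.
    So \Diamond q is false at w1.
    At w1: \Diamond r requires r at some successor in {w0, w2, w7}.
      r holds at w0, so \Diamond r is true at w1.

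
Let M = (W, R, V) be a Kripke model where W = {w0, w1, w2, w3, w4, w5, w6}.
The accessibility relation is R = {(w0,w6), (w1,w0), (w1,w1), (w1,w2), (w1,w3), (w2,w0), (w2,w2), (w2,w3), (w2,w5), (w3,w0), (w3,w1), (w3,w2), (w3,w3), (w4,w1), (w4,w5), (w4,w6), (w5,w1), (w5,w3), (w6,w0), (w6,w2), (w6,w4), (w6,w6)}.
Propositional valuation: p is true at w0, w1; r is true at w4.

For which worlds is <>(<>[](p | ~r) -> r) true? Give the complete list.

w1, w2, w3, w6

Let φ = <>(<>[](p | ~r) -> r). Evaluate φ at each world:
  w0 (successors {w6}): φ is false.
  w1 (successors {w0, w1, w2, w3}): φ is true.
  w2 (successors {w0, w2, w3, w5}): φ is true.
  w3 (successors {w0, w1, w2, w3}): φ is true.
  w4 (successors {w1, w5, w6}): φ is false.
  w5 (successors {w1, w3}): φ is false.
  w6 (successors {w0, w2, w4, w6}): φ is true.
For instance, at w4:
  At w4: <>(<>[](p | ~r) -> r) requires <>[](p | ~r) -> r at some successor in {w1, w5, w6}.
    At w1: <>[](p | ~r) -> r is false.
    At w5: <>[](p | ~r) -> r is false.
    At w6: <>[](p | ~r) -> r is false.
  So <>(<>[](p | ~r) -> r) is false at w4.
Satisfying worlds: {w1, w2, w3, w6}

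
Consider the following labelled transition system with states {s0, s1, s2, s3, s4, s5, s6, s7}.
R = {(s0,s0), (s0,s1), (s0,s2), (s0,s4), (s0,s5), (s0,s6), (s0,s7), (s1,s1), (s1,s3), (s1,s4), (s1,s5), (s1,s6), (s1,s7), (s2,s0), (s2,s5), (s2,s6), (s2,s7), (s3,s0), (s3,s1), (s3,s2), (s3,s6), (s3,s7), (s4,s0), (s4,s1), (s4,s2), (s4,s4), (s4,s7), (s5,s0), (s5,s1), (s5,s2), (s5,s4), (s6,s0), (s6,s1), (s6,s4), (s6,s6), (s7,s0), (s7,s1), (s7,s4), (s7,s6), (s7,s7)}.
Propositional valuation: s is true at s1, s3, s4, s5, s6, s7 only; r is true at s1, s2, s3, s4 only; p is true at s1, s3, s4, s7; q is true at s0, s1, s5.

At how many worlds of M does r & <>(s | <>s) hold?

4

Let φ = r & <>(s | <>s). Evaluate φ at each world:
  s0 (successors {s0, s1, s2, s4, s5, s6, s7}): φ is false.
  s1 (successors {s1, s3, s4, s5, s6, s7}): φ is true.
  s2 (successors {s0, s5, s6, s7}): φ is true.
  s3 (successors {s0, s1, s2, s6, s7}): φ is true.
  s4 (successors {s0, s1, s2, s4, s7}): φ is true.
  s5 (successors {s0, s1, s2, s4}): φ is false.
  s6 (successors {s0, s1, s4, s6}): φ is false.
  s7 (successors {s0, s1, s4, s6, s7}): φ is false.
For instance, at s2:
  At s2: r is true, <>(s | <>s) is true, so r & <>(s | <>s) is true.
    At s2: <>(s | <>s) requires s | <>s at some successor in {s0, s5, s6, s7}.
      s | <>s holds at s0, so <>(s | <>s) is true at s2.
Satisfying worlds: {s1, s2, s3, s4}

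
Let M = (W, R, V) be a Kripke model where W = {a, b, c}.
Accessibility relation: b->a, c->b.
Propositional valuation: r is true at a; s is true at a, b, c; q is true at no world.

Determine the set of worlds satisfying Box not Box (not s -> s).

a

Recall that Box ψ holds at a world iff ψ holds at every accessible world, and Dia ψ holds iff ψ holds at some accessible world.
Let φ = Box not Box (not s -> s). Evaluate φ at each world:
  a (successors ∅): φ is true.
  b (successors {a}): φ is false.
  c (successors {b}): φ is false.
For instance, at c:
  At c: Box not Box (not s -> s) requires not Box (not s -> s) at every successor {b}.
    not Box (not s -> s) fails at b, so Box not Box (not s -> s) is false at c.
      At b: Box (not s -> s) is true, so not Box (not s -> s) is false.
Satisfying worlds: {a}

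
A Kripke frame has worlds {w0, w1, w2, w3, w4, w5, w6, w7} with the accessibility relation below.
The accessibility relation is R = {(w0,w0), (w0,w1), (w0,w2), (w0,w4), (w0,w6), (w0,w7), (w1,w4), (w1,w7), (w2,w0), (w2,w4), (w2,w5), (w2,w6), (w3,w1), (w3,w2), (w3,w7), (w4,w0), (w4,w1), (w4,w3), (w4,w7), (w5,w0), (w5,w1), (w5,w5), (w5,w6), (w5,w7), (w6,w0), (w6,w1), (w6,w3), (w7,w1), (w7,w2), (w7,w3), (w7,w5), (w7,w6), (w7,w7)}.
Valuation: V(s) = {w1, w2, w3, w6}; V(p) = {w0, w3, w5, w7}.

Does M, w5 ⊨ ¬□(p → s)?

At w5: □(p → s) is false, so ¬□(p → s) is true.
  At w5: □(p → s) requires p → s at every successor {w0, w1, w5, w6, w7}.
    p → s fails at w0, so □(p → s) is false at w5.

Yes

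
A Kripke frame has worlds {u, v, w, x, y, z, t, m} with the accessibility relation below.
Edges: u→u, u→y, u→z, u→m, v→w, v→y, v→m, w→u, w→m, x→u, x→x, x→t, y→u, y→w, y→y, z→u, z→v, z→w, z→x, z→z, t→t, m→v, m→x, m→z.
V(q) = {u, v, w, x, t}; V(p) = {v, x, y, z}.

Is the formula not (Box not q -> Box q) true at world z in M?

No

Recall that Box ψ holds at a world iff ψ holds at every accessible world, and Dia ψ holds iff ψ holds at some accessible world.
At z: Box not q -> Box q is true, so not (Box not q -> Box q) is false.
  At z: Box not q is false, Box q is false, so Box not q -> Box q is true.
    At z: Box not q requires not q at every successor {u, v, w, x, z}.
      not q fails at u, so Box not q is false at z.
    At z: Box q requires q at every successor {u, v, w, x, z}.
      q fails at z, so Box q is false at z.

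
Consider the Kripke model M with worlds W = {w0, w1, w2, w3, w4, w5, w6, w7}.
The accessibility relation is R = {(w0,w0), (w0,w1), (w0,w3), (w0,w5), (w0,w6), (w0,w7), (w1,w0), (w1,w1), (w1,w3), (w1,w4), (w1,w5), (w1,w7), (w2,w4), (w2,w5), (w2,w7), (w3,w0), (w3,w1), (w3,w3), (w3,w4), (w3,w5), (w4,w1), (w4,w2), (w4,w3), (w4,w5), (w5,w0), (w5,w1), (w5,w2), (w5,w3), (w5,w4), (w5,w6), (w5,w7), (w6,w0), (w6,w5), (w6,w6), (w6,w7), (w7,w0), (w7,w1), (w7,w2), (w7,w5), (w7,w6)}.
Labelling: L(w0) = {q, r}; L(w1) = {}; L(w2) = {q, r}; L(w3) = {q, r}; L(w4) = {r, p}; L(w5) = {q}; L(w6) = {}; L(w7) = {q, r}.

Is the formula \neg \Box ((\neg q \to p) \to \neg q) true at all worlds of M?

Let φ = \neg \Box ((\neg q \to p) \to \neg q). Evaluate φ at each world:
  w0 (successors {w0, w1, w3, w5, w6, w7}): φ is true.
  w1 (successors {w0, w1, w3, w4, w5, w7}): φ is true.
  w2 (successors {w4, w5, w7}): φ is true.
  w3 (successors {w0, w1, w3, w4, w5}): φ is true.
  w4 (successors {w1, w2, w3, w5}): φ is true.
  w5 (successors {w0, w1, w2, w3, w4, w6, w7}): φ is true.
  w6 (successors {w0, w5, w6, w7}): φ is true.
  w7 (successors {w0, w1, w2, w5, w6}): φ is true.
For instance, at w4:
  At w4: \Box ((\neg q \to p) \to \neg q) is false, so \neg \Box ((\neg q \to p) \to \neg q) is true.
    At w4: \Box ((\neg q \to p) \to \neg q) requires (\neg q \to p) \to \neg q at every successor {w1, w2, w3, w5}.
      (\neg q \to p) \to \neg q fails at w2, so \Box ((\neg q \to p) \to \neg q) is false at w4.

Yes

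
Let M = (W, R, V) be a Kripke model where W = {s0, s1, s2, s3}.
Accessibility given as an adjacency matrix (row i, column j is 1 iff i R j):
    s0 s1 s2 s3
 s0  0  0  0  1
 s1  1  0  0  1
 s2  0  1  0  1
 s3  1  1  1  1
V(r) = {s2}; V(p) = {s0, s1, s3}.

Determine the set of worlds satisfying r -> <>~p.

Recall that <>ψ holds at a world iff ψ holds at some accessible world.
Let φ = r -> <>~p. Evaluate φ at each world:
  s0 (successors {s3}): φ is true.
  s1 (successors {s0, s3}): φ is true.
  s2 (successors {s1, s3}): φ is false.
  s3 (successors {s0, s1, s2, s3}): φ is true.
For instance, at s2:
  At s2: r is true, <>~p is false, so r -> <>~p is false.
    At s2: <>~p requires ~p at some successor in {s1, s3}.
      At s1: ~p is false.
      At s3: ~p is false.
    So <>~p is false at s2.
Satisfying worlds: {s0, s1, s3}

s0, s1, s3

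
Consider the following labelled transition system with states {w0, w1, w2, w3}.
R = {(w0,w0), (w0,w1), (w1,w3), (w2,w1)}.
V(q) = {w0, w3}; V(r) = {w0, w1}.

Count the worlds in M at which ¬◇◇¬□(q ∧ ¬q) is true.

3

Let φ = ¬◇◇¬□(q ∧ ¬q). Evaluate φ at each world:
  w0 (successors {w0, w1}): φ is false.
  w1 (successors {w3}): φ is true.
  w2 (successors {w1}): φ is true.
  w3 (successors ∅): φ is true.
For instance, at w1:
  At w1: ◇◇¬□(q ∧ ¬q) is false, so ¬◇◇¬□(q ∧ ¬q) is true.
    At w1: ◇◇¬□(q ∧ ¬q) requires ◇¬□(q ∧ ¬q) at some successor in {w3}.
      At w3: ◇¬□(q ∧ ¬q) is false.
    So ◇◇¬□(q ∧ ¬q) is false at w1.
Satisfying worlds: {w1, w2, w3}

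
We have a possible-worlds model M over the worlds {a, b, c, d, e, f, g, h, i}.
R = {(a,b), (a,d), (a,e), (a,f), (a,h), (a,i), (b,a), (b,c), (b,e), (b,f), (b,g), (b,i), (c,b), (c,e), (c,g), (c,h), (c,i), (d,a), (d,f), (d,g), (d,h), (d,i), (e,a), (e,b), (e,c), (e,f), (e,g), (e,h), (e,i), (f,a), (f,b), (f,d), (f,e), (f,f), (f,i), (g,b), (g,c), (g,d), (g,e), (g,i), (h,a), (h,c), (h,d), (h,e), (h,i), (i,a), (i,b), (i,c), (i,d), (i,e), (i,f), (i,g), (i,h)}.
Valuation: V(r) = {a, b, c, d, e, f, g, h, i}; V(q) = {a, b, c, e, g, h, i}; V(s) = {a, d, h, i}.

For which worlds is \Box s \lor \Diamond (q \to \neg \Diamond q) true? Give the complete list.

Let φ = \Box s \lor \Diamond (q \to \neg \Diamond q). Evaluate φ at each world:
  a (successors {b, d, e, f, h, i}): φ is true.
  b (successors {a, c, e, f, g, i}): φ is true.
  c (successors {b, e, g, h, i}): φ is false.
  d (successors {a, f, g, h, i}): φ is true.
  e (successors {a, b, c, f, g, h, i}): φ is true.
  f (successors {a, b, d, e, f, i}): φ is true.
  g (successors {b, c, d, e, i}): φ is true.
  h (successors {a, c, d, e, i}): φ is true.
  i (successors {a, b, c, d, e, f, g, h}): φ is true.
For instance, at i:
  At i: \Box s is false, \Diamond (q \to \neg \Diamond q) is true, so \Box s \lor \Diamond (q \to \neg \Diamond q) is true.
    At i: \Box s requires s at every successor {a, b, c, d, e, f, g, h}.
      s fails at b, so \Box s is false at i.
    At i: \Diamond (q \to \neg \Diamond q) requires q \to \neg \Diamond q at some successor in {a, b, c, d, e, f, g, h}.
      q \to \neg \Diamond q holds at d, so \Diamond (q \to \neg \Diamond q) is true at i.
Satisfying worlds: {a, b, d, e, f, g, h, i}

a, b, d, e, f, g, h, i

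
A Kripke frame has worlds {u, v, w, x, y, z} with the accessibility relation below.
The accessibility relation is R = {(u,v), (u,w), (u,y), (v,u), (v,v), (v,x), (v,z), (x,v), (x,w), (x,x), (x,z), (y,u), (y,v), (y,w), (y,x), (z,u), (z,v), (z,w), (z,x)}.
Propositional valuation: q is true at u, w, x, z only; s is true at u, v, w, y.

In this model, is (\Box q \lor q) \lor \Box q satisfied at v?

No

At v: \Box q \lor q is false, \Box q is false, so (\Box q \lor q) \lor \Box q is false.
  At v: \Box q is false, q is false, so \Box q \lor q is false.
    At v: \Box q requires q at every successor {u, v, x, z}.
      q fails at v, so \Box q is false at v.
  At v: \Box q requires q at every successor {u, v, x, z}.
    q fails at v, so \Box q is false at v.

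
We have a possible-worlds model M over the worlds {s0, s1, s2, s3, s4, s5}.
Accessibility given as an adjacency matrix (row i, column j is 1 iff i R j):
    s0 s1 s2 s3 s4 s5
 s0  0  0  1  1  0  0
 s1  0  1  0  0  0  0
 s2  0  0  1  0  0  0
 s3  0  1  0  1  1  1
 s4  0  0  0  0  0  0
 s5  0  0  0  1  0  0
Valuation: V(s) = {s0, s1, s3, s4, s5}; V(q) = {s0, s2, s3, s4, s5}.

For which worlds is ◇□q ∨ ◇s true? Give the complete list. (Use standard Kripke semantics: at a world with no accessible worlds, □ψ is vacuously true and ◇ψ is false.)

Let φ = ◇□q ∨ ◇s. Evaluate φ at each world:
  s0 (successors {s2, s3}): φ is true.
  s1 (successors {s1}): φ is true.
  s2 (successors {s2}): φ is true.
  s3 (successors {s1, s3, s4, s5}): φ is true.
  s4 (successors ∅): φ is false.
  s5 (successors {s3}): φ is true.
For instance, at s2:
  At s2: ◇□q is true, ◇s is false, so ◇□q ∨ ◇s is true.
    At s2: ◇□q requires □q at some successor in {s2}.
      □q holds at s2, so ◇□q is true at s2.
    At s2: ◇s requires s at some successor in {s2}.
      At s2: s is false.
    So ◇s is false at s2.
Satisfying worlds: {s0, s1, s2, s3, s5}

s0, s1, s2, s3, s5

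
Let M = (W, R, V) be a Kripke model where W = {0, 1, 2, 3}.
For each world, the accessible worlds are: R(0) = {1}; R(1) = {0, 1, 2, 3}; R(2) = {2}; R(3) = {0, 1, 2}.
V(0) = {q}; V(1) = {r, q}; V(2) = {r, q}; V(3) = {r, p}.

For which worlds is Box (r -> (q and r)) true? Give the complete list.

0, 2, 3

Let φ = Box (r -> (q and r)). Evaluate φ at each world:
  0 (successors {1}): φ is true.
  1 (successors {0, 1, 2, 3}): φ is false.
  2 (successors {2}): φ is true.
  3 (successors {0, 1, 2}): φ is true.
For instance, at 3:
  At 3: Box (r -> (q and r)) requires r -> (q and r) at every successor {0, 1, 2}.
    At 0: r -> (q and r) is true.
    At 1: r -> (q and r) is true.
    At 2: r -> (q and r) is true.
  So Box (r -> (q and r)) is true at 3.
Satisfying worlds: {0, 2, 3}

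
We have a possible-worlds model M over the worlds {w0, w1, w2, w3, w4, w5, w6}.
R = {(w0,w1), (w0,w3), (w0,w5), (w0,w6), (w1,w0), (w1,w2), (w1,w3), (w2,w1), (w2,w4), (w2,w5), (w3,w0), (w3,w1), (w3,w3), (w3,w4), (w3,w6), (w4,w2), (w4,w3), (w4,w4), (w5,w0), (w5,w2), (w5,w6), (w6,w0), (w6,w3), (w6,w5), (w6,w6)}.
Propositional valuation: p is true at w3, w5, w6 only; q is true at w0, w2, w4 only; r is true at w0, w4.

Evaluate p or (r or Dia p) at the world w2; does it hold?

Yes

At w2: p is false, r or Dia p is true, so p or (r or Dia p) is true.
  At w2: r is false, Dia p is true, so r or Dia p is true.
    At w2: Dia p requires p at some successor in {w1, w4, w5}.
      p holds at w5, so Dia p is true at w2.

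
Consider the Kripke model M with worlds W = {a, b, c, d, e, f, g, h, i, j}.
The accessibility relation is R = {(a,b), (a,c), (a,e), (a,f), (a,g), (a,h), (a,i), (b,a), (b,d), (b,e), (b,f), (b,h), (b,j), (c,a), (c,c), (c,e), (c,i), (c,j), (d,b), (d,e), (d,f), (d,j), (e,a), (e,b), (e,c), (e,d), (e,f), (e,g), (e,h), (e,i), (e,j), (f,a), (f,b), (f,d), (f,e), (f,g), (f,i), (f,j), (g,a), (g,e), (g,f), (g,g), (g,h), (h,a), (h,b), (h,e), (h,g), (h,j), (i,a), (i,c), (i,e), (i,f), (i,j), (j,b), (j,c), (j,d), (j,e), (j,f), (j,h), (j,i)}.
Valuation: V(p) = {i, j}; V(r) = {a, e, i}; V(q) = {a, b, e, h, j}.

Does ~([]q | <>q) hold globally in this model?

Let φ = ~([]q | <>q). Evaluate φ at each world:
  a (successors {b, c, e, f, g, h, i}): φ is false.
  b (successors {a, d, e, f, h, j}): φ is false.
  c (successors {a, c, e, i, j}): φ is false.
  d (successors {b, e, f, j}): φ is false.
  e (successors {a, b, c, d, f, g, h, i, j}): φ is false.
  f (successors {a, b, d, e, g, i, j}): φ is false.
  g (successors {a, e, f, g, h}): φ is false.
  h (successors {a, b, e, g, j}): φ is false.
  i (successors {a, c, e, f, j}): φ is false.
  j (successors {b, c, d, e, f, h, i}): φ is false.
Detail at a (counterexample):
  At a: []q | <>q is true, so ~([]q | <>q) is false.
    At a: []q is false, <>q is true, so []q | <>q is true.
      At a: []q requires q at every successor {b, c, e, f, g, h, i}.
        q fails at c, so []q is false at a.
      At a: <>q requires q at some successor in {b, c, e, f, g, h, i}.
        q holds at b, so <>q is true at a.

No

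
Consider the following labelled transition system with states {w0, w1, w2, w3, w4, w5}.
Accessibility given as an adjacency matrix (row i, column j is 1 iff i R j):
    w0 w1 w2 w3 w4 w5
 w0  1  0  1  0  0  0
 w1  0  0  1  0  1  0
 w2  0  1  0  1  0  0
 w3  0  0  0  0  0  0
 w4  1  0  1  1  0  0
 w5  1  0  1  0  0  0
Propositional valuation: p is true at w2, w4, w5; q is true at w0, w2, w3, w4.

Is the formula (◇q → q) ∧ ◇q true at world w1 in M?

No

At w1: ◇q → q is false, ◇q is true, so (◇q → q) ∧ ◇q is false.
  At w1: ◇q is true, q is false, so ◇q → q is false.
    At w1: ◇q requires q at some successor in {w2, w4}.
      q holds at w2, so ◇q is true at w1.
  At w1: ◇q requires q at some successor in {w2, w4}.
    q holds at w2, so ◇q is true at w1.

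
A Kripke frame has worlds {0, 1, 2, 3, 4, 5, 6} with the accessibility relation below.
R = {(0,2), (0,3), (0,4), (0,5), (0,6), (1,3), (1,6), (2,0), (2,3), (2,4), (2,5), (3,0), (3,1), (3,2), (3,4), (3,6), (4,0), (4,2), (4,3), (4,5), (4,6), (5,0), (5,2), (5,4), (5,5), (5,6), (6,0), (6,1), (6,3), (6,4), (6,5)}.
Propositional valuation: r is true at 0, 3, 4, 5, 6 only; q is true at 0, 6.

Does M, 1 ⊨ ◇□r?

At 1: ◇□r requires □r at some successor in {3, 6}.
  At 3: □r is false.
  At 6: □r is false.
So ◇□r is false at 1.

No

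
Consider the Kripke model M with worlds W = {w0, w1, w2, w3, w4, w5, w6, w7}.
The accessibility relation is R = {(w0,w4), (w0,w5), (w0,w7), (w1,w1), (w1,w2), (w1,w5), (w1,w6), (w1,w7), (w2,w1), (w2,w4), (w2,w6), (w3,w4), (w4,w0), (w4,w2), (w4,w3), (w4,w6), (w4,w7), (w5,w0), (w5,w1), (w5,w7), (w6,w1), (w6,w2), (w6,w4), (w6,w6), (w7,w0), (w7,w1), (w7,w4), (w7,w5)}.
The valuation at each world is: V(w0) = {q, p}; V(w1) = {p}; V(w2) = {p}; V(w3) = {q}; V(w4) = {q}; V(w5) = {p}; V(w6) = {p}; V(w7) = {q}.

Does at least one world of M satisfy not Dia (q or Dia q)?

Let φ = not Dia (q or Dia q). Evaluate φ at each world:
  w0 (successors {w4, w5, w7}): φ is false.
  w1 (successors {w1, w2, w5, w6, w7}): φ is false.
  w2 (successors {w1, w4, w6}): φ is false.
  w3 (successors {w4}): φ is false.
  w4 (successors {w0, w2, w3, w6, w7}): φ is false.
  w5 (successors {w0, w1, w7}): φ is false.
  w6 (successors {w1, w2, w4, w6}): φ is false.
  w7 (successors {w0, w1, w4, w5}): φ is false.
For instance, at w3:
  At w3: Dia (q or Dia q) is true, so not Dia (q or Dia q) is false.
    At w3: Dia (q or Dia q) requires q or Dia q at some successor in {w4}.
      q or Dia q holds at w4, so Dia (q or Dia q) is true at w3.

No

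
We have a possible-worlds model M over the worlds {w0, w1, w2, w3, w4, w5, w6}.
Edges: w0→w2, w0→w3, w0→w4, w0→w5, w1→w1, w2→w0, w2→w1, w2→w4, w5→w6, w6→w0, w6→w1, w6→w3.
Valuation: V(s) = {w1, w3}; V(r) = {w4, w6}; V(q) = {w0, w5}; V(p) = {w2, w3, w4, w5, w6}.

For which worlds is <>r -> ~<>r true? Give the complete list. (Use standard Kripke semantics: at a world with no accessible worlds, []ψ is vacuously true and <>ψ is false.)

w1, w3, w4, w6

Let φ = <>r -> ~<>r. Evaluate φ at each world:
  w0 (successors {w2, w3, w4, w5}): φ is false.
  w1 (successors {w1}): φ is true.
  w2 (successors {w0, w1, w4}): φ is false.
  w3 (successors ∅): φ is true.
  w4 (successors ∅): φ is true.
  w5 (successors {w6}): φ is false.
  w6 (successors {w0, w1, w3}): φ is true.
For instance, at w6:
  At w6: <>r is false, ~<>r is true, so <>r -> ~<>r is true.
    At w6: <>r requires r at some successor in {w0, w1, w3}.
      At w0: r is false.
      At w1: r is false.
      At w3: r is false.
    So <>r is false at w6.
    At w6: <>r is false, so ~<>r is true.
      At w6: <>r requires r at some successor in {w0, w1, w3}.
        At w0: r is false.
        At w1: r is false.
        At w3: r is false.
      So <>r is false at w6.
Satisfying worlds: {w1, w3, w4, w6}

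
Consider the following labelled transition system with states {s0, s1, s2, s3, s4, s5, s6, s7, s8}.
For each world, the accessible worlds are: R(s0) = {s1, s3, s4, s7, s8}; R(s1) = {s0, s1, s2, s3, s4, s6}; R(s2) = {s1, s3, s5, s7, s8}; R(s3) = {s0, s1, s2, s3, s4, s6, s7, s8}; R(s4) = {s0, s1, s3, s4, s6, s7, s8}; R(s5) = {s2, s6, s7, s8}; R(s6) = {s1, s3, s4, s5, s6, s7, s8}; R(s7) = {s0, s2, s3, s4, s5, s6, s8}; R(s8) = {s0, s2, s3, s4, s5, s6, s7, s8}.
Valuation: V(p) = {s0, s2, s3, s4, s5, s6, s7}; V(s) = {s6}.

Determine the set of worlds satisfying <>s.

s1, s3, s4, s5, s6, s7, s8

Recall that <>ψ holds at a world iff ψ holds at some accessible world.
Let φ = <>s. Evaluate φ at each world:
  s0 (successors {s1, s3, s4, s7, s8}): φ is false.
  s1 (successors {s0, s1, s2, s3, s4, s6}): φ is true.
  s2 (successors {s1, s3, s5, s7, s8}): φ is false.
  s3 (successors {s0, s1, s2, s3, s4, s6, s7, s8}): φ is true.
  s4 (successors {s0, s1, s3, s4, s6, s7, s8}): φ is true.
  s5 (successors {s2, s6, s7, s8}): φ is true.
  s6 (successors {s1, s3, s4, s5, s6, s7, s8}): φ is true.
  s7 (successors {s0, s2, s3, s4, s5, s6, s8}): φ is true.
  s8 (successors {s0, s2, s3, s4, s5, s6, s7, s8}): φ is true.
For instance, at s1:
  At s1: <>s requires s at some successor in {s0, s1, s2, s3, s4, s6}.
    s holds at s6, so <>s is true at s1.
Satisfying worlds: {s1, s3, s4, s5, s6, s7, s8}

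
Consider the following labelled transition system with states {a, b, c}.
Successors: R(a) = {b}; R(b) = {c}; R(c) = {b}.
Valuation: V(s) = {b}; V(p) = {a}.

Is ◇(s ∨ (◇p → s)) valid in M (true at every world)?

Let φ = ◇(s ∨ (◇p → s)). Evaluate φ at each world:
  a (successors {b}): φ is true.
  b (successors {c}): φ is true.
  c (successors {b}): φ is true.
For instance, at a:
  At a: ◇(s ∨ (◇p → s)) requires s ∨ (◇p → s) at some successor in {b}.
    s ∨ (◇p → s) holds at b, so ◇(s ∨ (◇p → s)) is true at a.
      At b: s is true, ◇p → s is true, so s ∨ (◇p → s) is true.

Yes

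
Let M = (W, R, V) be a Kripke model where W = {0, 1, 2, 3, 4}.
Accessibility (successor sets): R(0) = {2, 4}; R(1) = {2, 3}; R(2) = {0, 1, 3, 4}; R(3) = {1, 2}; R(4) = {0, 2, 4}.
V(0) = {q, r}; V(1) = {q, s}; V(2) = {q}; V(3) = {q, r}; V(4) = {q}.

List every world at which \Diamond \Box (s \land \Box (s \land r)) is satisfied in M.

Let φ = \Diamond \Box (s \land \Box (s \land r)). Evaluate φ at each world:
  0 (successors {2, 4}): φ is false.
  1 (successors {2, 3}): φ is false.
  2 (successors {0, 1, 3, 4}): φ is false.
  3 (successors {1, 2}): φ is false.
  4 (successors {0, 2, 4}): φ is false.
For instance, at 0:
  At 0: \Diamond \Box (s \land \Box (s \land r)) requires \Box (s \land \Box (s \land r)) at some successor in {2, 4}.
    At 2: \Box (s \land \Box (s \land r)) is false.
    At 4: \Box (s \land \Box (s \land r)) is false.
  So \Diamond \Box (s \land \Box (s \land r)) is false at 0.
Satisfying worlds: none.

none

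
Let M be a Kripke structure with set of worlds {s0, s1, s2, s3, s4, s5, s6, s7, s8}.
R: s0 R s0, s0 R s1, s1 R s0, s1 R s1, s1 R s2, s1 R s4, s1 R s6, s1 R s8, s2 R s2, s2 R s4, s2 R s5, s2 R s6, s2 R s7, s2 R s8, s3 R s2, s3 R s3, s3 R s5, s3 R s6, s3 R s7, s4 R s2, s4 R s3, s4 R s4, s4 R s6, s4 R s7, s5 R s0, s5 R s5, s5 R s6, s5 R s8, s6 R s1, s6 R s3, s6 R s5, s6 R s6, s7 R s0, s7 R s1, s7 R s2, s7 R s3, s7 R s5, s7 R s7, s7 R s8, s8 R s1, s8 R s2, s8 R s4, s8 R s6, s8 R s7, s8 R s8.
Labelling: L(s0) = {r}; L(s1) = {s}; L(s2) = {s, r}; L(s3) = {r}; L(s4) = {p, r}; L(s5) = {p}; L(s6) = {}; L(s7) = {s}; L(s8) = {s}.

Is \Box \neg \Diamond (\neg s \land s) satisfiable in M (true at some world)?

Yes

Recall that \Box ψ holds at a world iff ψ holds at every accessible world, and \Diamond ψ holds iff ψ holds at some accessible world.
Let φ = \Box \neg \Diamond (\neg s \land s). Evaluate φ at each world:
  s0 (successors {s0, s1}): φ is true.
  s1 (successors {s0, s1, s2, s4, s6, s8}): φ is true.
  s2 (successors {s2, s4, s5, s6, s7, s8}): φ is true.
  s3 (successors {s2, s3, s5, s6, s7}): φ is true.
  s4 (successors {s2, s3, s4, s6, s7}): φ is true.
  s5 (successors {s0, s5, s6, s8}): φ is true.
  s6 (successors {s1, s3, s5, s6}): φ is true.
  s7 (successors {s0, s1, s2, s3, s5, s7, s8}): φ is true.
  s8 (successors {s1, s2, s4, s6, s7, s8}): φ is true.
Detail at s0 (witness):
  At s0: \Box \neg \Diamond (\neg s \land s) requires \neg \Diamond (\neg s \land s) at every successor {s0, s1}.
      At s0: \Diamond (\neg s \land s) is false, so \neg \Diamond (\neg s \land s) is true.
      At s1: \Diamond (\neg s \land s) is false, so \neg \Diamond (\neg s \land s) is true.
  So \Box \neg \Diamond (\neg s \land s) is true at s0.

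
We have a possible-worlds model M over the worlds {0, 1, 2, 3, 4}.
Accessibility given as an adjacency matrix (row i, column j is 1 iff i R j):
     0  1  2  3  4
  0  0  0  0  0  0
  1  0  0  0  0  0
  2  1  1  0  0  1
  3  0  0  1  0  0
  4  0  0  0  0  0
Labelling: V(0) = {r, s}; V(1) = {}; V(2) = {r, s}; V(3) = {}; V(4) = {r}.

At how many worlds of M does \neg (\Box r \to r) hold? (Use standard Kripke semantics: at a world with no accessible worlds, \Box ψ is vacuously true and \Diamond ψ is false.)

Let φ = \neg (\Box r \to r). Evaluate φ at each world:
  0 (successors ∅): φ is false.
  1 (successors ∅): φ is true.
  2 (successors {0, 1, 4}): φ is false.
  3 (successors {2}): φ is true.
  4 (successors ∅): φ is false.
For instance, at 3:
  At 3: \Box r \to r is false, so \neg (\Box r \to r) is true.
    At 3: \Box r is true, r is false, so \Box r \to r is false.
      At 3: \Box r requires r at every successor {2}.
        At 2: r is true.
      So \Box r is true at 3.
Satisfying worlds: {1, 3}

2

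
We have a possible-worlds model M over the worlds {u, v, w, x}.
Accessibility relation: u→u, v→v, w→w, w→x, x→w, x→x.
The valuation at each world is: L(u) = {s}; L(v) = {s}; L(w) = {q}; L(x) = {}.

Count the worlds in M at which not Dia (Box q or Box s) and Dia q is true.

2

Recall that Box ψ holds at a world iff ψ holds at every accessible world, and Dia ψ holds iff ψ holds at some accessible world.
Let φ = not Dia (Box q or Box s) and Dia q. Evaluate φ at each world:
  u (successors {u}): φ is false.
  v (successors {v}): φ is false.
  w (successors {w, x}): φ is true.
  x (successors {w, x}): φ is true.
For instance, at u:
  At u: not Dia (Box q or Box s) is false, Dia q is false, so not Dia (Box q or Box s) and Dia q is false.
    At u: Dia (Box q or Box s) is true, so not Dia (Box q or Box s) is false.
      At u: Dia (Box q or Box s) requires Box q or Box s at some successor in {u}.
        Box q or Box s holds at u, so Dia (Box q or Box s) is true at u.
    At u: Dia q requires q at some successor in {u}.
      At u: q is false.
    So Dia q is false at u.
Satisfying worlds: {w, x}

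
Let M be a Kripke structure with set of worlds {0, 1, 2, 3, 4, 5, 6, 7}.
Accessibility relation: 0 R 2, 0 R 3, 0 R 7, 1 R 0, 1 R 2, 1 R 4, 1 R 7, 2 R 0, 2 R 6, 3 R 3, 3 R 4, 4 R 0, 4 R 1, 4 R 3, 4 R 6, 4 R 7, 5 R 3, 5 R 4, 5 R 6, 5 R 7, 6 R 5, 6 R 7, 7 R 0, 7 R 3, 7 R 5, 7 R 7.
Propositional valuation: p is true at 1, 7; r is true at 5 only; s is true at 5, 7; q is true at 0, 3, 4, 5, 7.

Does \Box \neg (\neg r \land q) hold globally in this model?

Recall that \Box ψ holds at a world iff ψ holds at every accessible world, and \Diamond ψ holds iff ψ holds at some accessible world.
Let φ = \Box \neg (\neg r \land q). Evaluate φ at each world:
  0 (successors {2, 3, 7}): φ is false.
  1 (successors {0, 2, 4, 7}): φ is false.
  2 (successors {0, 6}): φ is false.
  3 (successors {3, 4}): φ is false.
  4 (successors {0, 1, 3, 6, 7}): φ is false.
  5 (successors {3, 4, 6, 7}): φ is false.
  6 (successors {5, 7}): φ is false.
  7 (successors {0, 3, 5, 7}): φ is false.
Detail at 0 (counterexample):
  At 0: \Box \neg (\neg r \land q) requires \neg (\neg r \land q) at every successor {2, 3, 7}.
    \neg (\neg r \land q) fails at 3, so \Box \neg (\neg r \land q) is false at 0.

No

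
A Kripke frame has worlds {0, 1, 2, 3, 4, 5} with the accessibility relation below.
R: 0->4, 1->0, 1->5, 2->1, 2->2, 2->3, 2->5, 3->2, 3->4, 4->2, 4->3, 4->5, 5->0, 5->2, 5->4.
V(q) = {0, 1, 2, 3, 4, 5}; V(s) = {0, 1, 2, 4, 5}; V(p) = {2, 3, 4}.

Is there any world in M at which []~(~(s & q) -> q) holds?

Recall that []ψ holds at a world iff ψ holds at every accessible world, and <>ψ holds iff ψ holds at some accessible world.
Let φ = []~(~(s & q) -> q). Evaluate φ at each world:
  0 (successors {4}): φ is false.
  1 (successors {0, 5}): φ is false.
  2 (successors {1, 2, 3, 5}): φ is false.
  3 (successors {2, 4}): φ is false.
  4 (successors {2, 3, 5}): φ is false.
  5 (successors {0, 2, 4}): φ is false.
For instance, at 0:
  At 0: []~(~(s & q) -> q) requires ~(~(s & q) -> q) at every successor {4}.
    ~(~(s & q) -> q) fails at 4, so []~(~(s & q) -> q) is false at 0.

No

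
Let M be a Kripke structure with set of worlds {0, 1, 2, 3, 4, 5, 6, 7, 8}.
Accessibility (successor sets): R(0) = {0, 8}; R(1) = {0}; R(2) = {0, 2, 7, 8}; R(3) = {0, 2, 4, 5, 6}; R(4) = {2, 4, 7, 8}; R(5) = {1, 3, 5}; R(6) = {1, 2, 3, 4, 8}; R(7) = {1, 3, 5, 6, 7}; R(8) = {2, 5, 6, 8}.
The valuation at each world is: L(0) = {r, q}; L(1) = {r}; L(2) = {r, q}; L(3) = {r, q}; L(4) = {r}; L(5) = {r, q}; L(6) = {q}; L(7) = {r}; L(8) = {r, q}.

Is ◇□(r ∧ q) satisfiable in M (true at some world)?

Yes

Recall that □ψ holds at a world iff ψ holds at every accessible world, and ◇ψ holds iff ψ holds at some accessible world.
Let φ = ◇□(r ∧ q). Evaluate φ at each world:
  0 (successors {0, 8}): φ is true.
  1 (successors {0}): φ is true.
  2 (successors {0, 2, 7, 8}): φ is true.
  3 (successors {0, 2, 4, 5, 6}): φ is true.
  4 (successors {2, 4, 7, 8}): φ is false.
  5 (successors {1, 3, 5}): φ is true.
  6 (successors {1, 2, 3, 4, 8}): φ is true.
  7 (successors {1, 3, 5, 6, 7}): φ is true.
  8 (successors {2, 5, 6, 8}): φ is false.
Detail at 0 (witness):
  At 0: ◇□(r ∧ q) requires □(r ∧ q) at some successor in {0, 8}.
    □(r ∧ q) holds at 0, so ◇□(r ∧ q) is true at 0.
      At 0: □(r ∧ q) requires r ∧ q at every successor {0, 8}.
        At 0: r ∧ q is true.
        At 8: r ∧ q is true.
      So □(r ∧ q) is true at 0.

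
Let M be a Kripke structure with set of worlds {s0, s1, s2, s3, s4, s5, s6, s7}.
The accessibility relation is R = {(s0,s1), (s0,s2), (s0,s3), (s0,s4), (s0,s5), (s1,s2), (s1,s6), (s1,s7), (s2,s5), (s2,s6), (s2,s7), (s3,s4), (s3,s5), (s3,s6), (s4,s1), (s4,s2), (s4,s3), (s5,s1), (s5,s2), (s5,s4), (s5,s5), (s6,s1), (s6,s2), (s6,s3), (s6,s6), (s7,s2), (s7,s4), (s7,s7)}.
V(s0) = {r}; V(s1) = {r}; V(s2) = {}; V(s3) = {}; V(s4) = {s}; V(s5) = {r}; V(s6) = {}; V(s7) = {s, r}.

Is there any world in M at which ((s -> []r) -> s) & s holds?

Yes

Let φ = ((s -> []r) -> s) & s. Evaluate φ at each world:
  s0 (successors {s1, s2, s3, s4, s5}): φ is false.
  s1 (successors {s2, s6, s7}): φ is false.
  s2 (successors {s5, s6, s7}): φ is false.
  s3 (successors {s4, s5, s6}): φ is false.
  s4 (successors {s1, s2, s3}): φ is true.
  s5 (successors {s1, s2, s4, s5}): φ is false.
  s6 (successors {s1, s2, s3, s6}): φ is false.
  s7 (successors {s2, s4, s7}): φ is true.
Detail at s4 (witness):
  At s4: (s -> []r) -> s is true, s is true, so ((s -> []r) -> s) & s is true.
    At s4: s -> []r is false, s is true, so (s -> []r) -> s is true.
      At s4: s is true, []r is false, so s -> []r is false.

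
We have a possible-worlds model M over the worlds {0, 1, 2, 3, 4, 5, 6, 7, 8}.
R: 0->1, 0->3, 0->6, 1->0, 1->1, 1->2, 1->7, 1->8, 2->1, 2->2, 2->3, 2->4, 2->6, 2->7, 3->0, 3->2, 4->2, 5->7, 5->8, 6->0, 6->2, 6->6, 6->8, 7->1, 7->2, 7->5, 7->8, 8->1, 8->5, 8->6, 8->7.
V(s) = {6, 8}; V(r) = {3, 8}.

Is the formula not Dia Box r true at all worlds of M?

Let φ = not Dia Box r. Evaluate φ at each world:
  0 (successors {1, 3, 6}): φ is true.
  1 (successors {0, 1, 2, 7, 8}): φ is true.
  2 (successors {1, 2, 3, 4, 6, 7}): φ is true.
  3 (successors {0, 2}): φ is true.
  4 (successors {2}): φ is true.
  5 (successors {7, 8}): φ is true.
  6 (successors {0, 2, 6, 8}): φ is true.
  7 (successors {1, 2, 5, 8}): φ is true.
  8 (successors {1, 5, 6, 7}): φ is true.
For instance, at 2:
  At 2: Dia Box r is false, so not Dia Box r is true.
    At 2: Dia Box r requires Box r at some successor in {1, 2, 3, 4, 6, 7}.
      At 1: Box r is false.
      At 2: Box r is false.
      At 3: Box r is false.
      At 4: Box r is false.
      At 6: Box r is false.
      At 7: Box r is false.
    So Dia Box r is false at 2.

Yes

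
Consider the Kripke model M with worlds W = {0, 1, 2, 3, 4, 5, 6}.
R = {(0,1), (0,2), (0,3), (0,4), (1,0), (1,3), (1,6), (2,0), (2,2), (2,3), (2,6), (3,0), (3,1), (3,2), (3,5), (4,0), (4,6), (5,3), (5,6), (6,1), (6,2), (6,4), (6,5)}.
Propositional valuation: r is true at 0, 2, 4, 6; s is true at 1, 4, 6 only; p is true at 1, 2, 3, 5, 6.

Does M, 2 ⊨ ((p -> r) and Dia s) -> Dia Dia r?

Yes

Recall that Dia ψ holds at a world iff ψ holds at some accessible world.
At 2: (p -> r) and Dia s is true, Dia Dia r is true, so ((p -> r) and Dia s) -> Dia Dia r is true.
  At 2: p -> r is true, Dia s is true, so (p -> r) and Dia s is true.
    At 2: Dia s requires s at some successor in {0, 2, 3, 6}.
      s holds at 6, so Dia s is true at 2.
  At 2: Dia Dia r requires Dia r at some successor in {0, 2, 3, 6}.
    Dia r holds at 0, so Dia Dia r is true at 2.
      At 0: Dia r requires r at some successor in {1, 2, 3, 4}.
        r holds at 2, so Dia r is true at 0.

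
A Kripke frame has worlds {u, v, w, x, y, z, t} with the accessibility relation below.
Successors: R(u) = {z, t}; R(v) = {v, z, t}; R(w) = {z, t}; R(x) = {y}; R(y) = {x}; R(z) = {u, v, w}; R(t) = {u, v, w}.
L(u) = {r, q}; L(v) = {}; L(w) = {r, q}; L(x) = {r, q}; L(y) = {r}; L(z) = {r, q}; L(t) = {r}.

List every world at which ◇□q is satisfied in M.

x

Let φ = ◇□q. Evaluate φ at each world:
  u (successors {z, t}): φ is false.
  v (successors {v, z, t}): φ is false.
  w (successors {z, t}): φ is false.
  x (successors {y}): φ is true.
  y (successors {x}): φ is false.
  z (successors {u, v, w}): φ is false.
  t (successors {u, v, w}): φ is false.
For instance, at z:
  At z: ◇□q requires □q at some successor in {u, v, w}.
    At u: □q is false.
    At v: □q is false.
    At w: □q is false.
  So ◇□q is false at z.
Satisfying worlds: {x}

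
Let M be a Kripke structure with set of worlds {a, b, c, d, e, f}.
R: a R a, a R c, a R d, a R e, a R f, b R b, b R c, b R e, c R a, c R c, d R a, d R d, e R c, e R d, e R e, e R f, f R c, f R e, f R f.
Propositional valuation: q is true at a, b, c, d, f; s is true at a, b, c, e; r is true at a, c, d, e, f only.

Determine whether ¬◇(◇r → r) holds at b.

Recall that ◇ψ holds at a world iff ψ holds at some accessible world.
At b: ◇(◇r → r) is true, so ¬◇(◇r → r) is false.
  At b: ◇(◇r → r) requires ◇r → r at some successor in {b, c, e}.
    ◇r → r holds at c, so ◇(◇r → r) is true at b.
      At c: ◇r is true, r is true, so ◇r → r is true.

No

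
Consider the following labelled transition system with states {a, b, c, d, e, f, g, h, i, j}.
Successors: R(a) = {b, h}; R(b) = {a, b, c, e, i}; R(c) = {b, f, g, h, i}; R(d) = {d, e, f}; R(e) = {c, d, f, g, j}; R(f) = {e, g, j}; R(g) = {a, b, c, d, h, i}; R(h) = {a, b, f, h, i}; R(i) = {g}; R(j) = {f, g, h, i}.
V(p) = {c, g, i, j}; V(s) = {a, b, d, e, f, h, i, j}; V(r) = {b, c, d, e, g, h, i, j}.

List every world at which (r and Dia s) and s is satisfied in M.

Recall that Dia ψ holds at a world iff ψ holds at some accessible world.
Let φ = (r and Dia s) and s. Evaluate φ at each world:
  a (successors {b, h}): φ is false.
  b (successors {a, b, c, e, i}): φ is true.
  c (successors {b, f, g, h, i}): φ is false.
  d (successors {d, e, f}): φ is true.
  e (successors {c, d, f, g, j}): φ is true.
  f (successors {e, g, j}): φ is false.
  g (successors {a, b, c, d, h, i}): φ is false.
  h (successors {a, b, f, h, i}): φ is true.
  i (successors {g}): φ is false.
  j (successors {f, g, h, i}): φ is true.
For instance, at j:
  At j: r and Dia s is true, s is true, so (r and Dia s) and s is true.
    At j: r is true, Dia s is true, so r and Dia s is true.
      At j: Dia s requires s at some successor in {f, g, h, i}.
        s holds at f, so Dia s is true at j.
Satisfying worlds: {b, d, e, h, j}

b, d, e, h, j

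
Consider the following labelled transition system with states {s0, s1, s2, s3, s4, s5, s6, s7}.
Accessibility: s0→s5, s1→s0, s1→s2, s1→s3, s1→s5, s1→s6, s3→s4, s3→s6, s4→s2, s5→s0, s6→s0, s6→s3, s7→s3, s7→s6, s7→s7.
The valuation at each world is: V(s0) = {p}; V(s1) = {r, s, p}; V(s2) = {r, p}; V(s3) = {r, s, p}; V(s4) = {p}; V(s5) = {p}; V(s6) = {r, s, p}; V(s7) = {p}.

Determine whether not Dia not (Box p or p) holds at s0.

Recall that Box ψ holds at a world iff ψ holds at every accessible world, and Dia ψ holds iff ψ holds at some accessible world.
At s0: Dia not (Box p or p) is false, so not Dia not (Box p or p) is true.
  At s0: Dia not (Box p or p) requires not (Box p or p) at some successor in {s5}.
    At s5: not (Box p or p) is false.
  So Dia not (Box p or p) is false at s0.

Yes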